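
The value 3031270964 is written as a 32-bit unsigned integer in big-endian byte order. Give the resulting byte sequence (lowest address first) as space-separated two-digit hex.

3031270964 in hexadecimal, padded to 32 bits, is 0xB4AD8634.
Split into bytes (most-significant first): B4 AD 86 34.
Big-endian: lowest address holds the most-significant byte.
So the memory order matches the most-significant-first order: B4 AD 86 34.

B4 AD 86 34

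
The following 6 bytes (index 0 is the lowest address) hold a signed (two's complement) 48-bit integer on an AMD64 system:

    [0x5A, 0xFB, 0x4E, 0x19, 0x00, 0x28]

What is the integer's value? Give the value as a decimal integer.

43980889717594

Little-endian: lowest address holds the least-significant byte.
Reassemble most-significant byte first: 28 00 19 4E FB 5A → 0x2800194EFB5A.
0x2800194EFB5A = 43980889717594.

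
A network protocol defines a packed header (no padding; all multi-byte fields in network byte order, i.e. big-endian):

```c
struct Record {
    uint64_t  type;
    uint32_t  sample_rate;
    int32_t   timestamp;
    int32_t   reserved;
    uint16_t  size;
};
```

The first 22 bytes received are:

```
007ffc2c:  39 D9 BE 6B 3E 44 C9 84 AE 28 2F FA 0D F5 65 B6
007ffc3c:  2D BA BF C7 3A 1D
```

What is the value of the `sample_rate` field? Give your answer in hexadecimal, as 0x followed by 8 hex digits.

`sample_rate` follows `type` (8 bytes), so it starts at byte offset 8 and occupies 4 bytes.
Bytes at offsets 8..11: AE 28 2F FA.
Big-endian stores the most-significant byte at the lowest address.
The bytes are already most-significant first: 0xAE282FFA.

0xAE282FFA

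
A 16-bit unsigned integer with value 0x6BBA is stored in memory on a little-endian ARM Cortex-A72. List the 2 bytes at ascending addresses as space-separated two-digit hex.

Split into bytes (most-significant first): 6B BA.
In little-endian order the low byte comes first in memory.
So at ascending addresses the bytes are BA 6B.

BA 6B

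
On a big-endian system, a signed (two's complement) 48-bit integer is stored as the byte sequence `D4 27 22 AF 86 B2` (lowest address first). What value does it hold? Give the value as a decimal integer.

-48210425968974

In big-endian order the high byte comes first in memory.
The bytes are already most-significant first: 0xD42722AF86B2.
Top bit is set, so as a signed 48-bit value this is 0xD42722AF86B2 − 2^48 = -48210425968974.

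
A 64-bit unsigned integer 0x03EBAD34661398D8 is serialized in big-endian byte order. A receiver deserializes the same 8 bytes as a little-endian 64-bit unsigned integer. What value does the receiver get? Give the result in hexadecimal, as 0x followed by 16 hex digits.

0xD898136634ADEB03

Stored big-endian, the bytes at ascending addresses are 03 EB AD 34 66 13 98 D8.
Read back as little-endian, the first byte is least significant, giving 0xD898136634ADEB03.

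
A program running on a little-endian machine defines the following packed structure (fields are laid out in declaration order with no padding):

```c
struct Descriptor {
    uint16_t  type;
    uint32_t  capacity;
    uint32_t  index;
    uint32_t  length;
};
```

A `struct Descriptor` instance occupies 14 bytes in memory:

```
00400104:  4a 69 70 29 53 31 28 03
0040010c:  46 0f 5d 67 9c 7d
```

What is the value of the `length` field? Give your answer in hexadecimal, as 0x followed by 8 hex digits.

`length` follows `type` (2 B), `capacity` (4 B), `index` (4 B), so it starts at offset 2 + 4 + 4 = 10 and occupies 4 bytes.
Bytes at offsets 10..13: 5D 67 9C 7D.
Little-endian: lowest address holds the least-significant byte.
Reassemble most-significant byte first: 7D 9C 67 5D → 0x7D9C675D.

0x7D9C675D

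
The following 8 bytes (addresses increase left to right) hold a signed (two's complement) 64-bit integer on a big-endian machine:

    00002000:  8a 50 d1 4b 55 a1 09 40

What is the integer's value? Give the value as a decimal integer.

-8480047976849274560

Big-endian: lowest address holds the most-significant byte.
The bytes are already most-significant first: 0x8A50D14B55A10940.
Top bit is set, so as a signed 64-bit value this is 0x8A50D14B55A10940 − 2^64 = -8480047976849274560.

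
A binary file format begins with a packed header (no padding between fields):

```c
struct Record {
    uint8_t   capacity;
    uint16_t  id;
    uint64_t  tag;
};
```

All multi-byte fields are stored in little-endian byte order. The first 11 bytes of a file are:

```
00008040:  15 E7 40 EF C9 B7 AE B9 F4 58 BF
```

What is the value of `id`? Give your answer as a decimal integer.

`id` follows `capacity` (1 byte), so it starts at byte offset 1 and occupies 2 bytes.
Bytes at offsets 1..2: E7 40.
Little-endian stores the least-significant byte at the lowest address.
Reassemble most-significant byte first: 40 E7 → 0x40E7.
0x40E7 = 16615.

16615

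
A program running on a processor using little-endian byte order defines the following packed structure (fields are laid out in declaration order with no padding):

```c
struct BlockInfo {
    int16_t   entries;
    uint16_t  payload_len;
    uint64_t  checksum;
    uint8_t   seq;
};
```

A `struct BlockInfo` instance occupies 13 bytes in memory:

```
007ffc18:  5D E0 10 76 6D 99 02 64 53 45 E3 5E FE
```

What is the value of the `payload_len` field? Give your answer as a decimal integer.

30224

`payload_len` follows `entries` (2 bytes), so it starts at byte offset 2 and occupies 2 bytes.
Bytes at offsets 2..3: 10 76.
In little-endian order the low byte comes first in memory.
Reassemble most-significant byte first: 76 10 → 0x7610.
0x7610 = 30224.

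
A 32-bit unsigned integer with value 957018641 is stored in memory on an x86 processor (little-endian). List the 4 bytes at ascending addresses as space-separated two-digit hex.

11 F2 0A 39

957018641 in hexadecimal, padded to 32 bits, is 0x390AF211.
Split into bytes (most-significant first): 39 0A F2 11.
Little-endian stores the least-significant byte at the lowest address.
So at ascending addresses the bytes are 11 F2 0A 39.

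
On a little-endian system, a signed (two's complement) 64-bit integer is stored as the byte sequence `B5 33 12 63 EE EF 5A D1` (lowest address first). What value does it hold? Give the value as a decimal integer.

Little-endian stores the least-significant byte at the lowest address.
Reassemble most-significant byte first: D1 5A EF EE 63 12 33 B5 → 0xD15AEFEE631233B5.
Top bit is set, so as a signed 64-bit value this is 0xD15AEFEE631233B5 − 2^64 = -3361110364735261771.

-3361110364735261771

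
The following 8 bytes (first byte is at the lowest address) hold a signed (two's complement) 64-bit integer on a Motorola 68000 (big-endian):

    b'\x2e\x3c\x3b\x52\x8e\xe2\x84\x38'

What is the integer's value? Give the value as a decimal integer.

3331603050117891128

Big-endian: lowest address holds the most-significant byte.
The bytes are already most-significant first: 0x2E3C3B528EE28438.
0x2E3C3B528EE28438 = 3331603050117891128.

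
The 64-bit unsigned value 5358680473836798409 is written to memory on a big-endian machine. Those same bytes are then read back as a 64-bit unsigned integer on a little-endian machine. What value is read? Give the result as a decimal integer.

14502116209922366794

5358680473836798409 in 64-bit hexadecimal is 0x4A5DDB7FDBDD41C9.
Stored big-endian, the bytes at ascending addresses are 4A 5D DB 7F DB DD 41 C9.
Read back as little-endian, the first byte is least significant, giving 0xC941DDDB7FDB5D4A.
0xC941DDDB7FDB5D4A = 14502116209922366794.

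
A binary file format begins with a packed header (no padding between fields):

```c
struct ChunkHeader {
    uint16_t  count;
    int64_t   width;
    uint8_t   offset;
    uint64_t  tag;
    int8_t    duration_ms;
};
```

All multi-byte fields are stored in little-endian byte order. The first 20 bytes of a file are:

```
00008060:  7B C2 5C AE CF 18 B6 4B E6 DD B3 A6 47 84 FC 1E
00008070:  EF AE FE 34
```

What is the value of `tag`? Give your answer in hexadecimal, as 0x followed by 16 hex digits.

0xFEAEEF1EFC8447A6

`tag` follows `count` (2 B), `width` (8 B), `offset` (1 B), so it starts at offset 2 + 8 + 1 = 11 and occupies 8 bytes.
Bytes at offsets 11..18: A6 47 84 FC 1E EF AE FE.
Little-endian stores the least-significant byte at the lowest address.
Reassemble most-significant byte first: FE AE EF 1E FC 84 47 A6 → 0xFEAEEF1EFC8447A6.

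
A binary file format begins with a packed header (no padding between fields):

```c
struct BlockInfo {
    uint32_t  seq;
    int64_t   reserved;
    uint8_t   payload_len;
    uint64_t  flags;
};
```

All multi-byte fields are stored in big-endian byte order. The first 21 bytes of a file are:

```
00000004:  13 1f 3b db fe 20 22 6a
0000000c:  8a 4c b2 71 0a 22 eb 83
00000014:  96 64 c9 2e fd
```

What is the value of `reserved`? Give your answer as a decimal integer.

-135070147838954895

`reserved` follows `seq` (4 bytes), so it starts at byte offset 4 and occupies 8 bytes.
Bytes at offsets 4..11: FE 20 22 6A 8A 4C B2 71.
Big-endian stores the most-significant byte at the lowest address.
The bytes are already most-significant first: 0xFE20226A8A4CB271.
Top bit is set, so as a signed 64-bit value this is 0xFE20226A8A4CB271 − 2^64 = -135070147838954895.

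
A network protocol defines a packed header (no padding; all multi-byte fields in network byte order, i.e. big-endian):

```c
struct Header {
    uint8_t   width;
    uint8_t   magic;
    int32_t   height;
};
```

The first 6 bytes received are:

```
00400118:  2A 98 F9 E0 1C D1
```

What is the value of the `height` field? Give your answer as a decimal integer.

-102753071

`height` follows `width` (1 B), `magic` (1 B), so it starts at offset 1 + 1 = 2 and occupies 4 bytes.
Bytes at offsets 2..5: F9 E0 1C D1.
Big-endian: lowest address holds the most-significant byte.
The bytes are already most-significant first: 0xF9E01CD1.
Top bit is set, so as a signed 32-bit value this is 0xF9E01CD1 − 2^32 = -102753071.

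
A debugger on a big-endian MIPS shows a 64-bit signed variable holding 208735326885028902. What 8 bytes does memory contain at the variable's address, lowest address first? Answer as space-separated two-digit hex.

208735326885028902 in hexadecimal, padded to 64 bits, is 0x02E593AC830EA426.
Split into bytes (most-significant first): 02 E5 93 AC 83 0E A4 26.
Big-endian: lowest address holds the most-significant byte.
So the memory order matches the most-significant-first order: 02 E5 93 AC 83 0E A4 26.

02 E5 93 AC 83 0E A4 26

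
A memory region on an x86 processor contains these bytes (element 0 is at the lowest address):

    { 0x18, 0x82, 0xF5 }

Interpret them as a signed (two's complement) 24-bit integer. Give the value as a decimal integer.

-687592

Little-endian: lowest address holds the least-significant byte.
Reassemble most-significant byte first: F5 82 18 → 0xF58218.
Top bit is set, so as a signed 24-bit value this is 0xF58218 − 2^24 = -687592.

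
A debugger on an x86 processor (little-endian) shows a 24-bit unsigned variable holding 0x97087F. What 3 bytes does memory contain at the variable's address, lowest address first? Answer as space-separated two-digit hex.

7F 08 97

Split into bytes (most-significant first): 97 08 7F.
In little-endian order the low byte comes first in memory.
So at ascending addresses the bytes are 7F 08 97.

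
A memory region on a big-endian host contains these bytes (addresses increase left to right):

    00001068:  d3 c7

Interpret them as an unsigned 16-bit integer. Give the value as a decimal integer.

54215

In big-endian order the high byte comes first in memory.
The bytes are already most-significant first: 0xD3C7.
0xD3C7 = 54215.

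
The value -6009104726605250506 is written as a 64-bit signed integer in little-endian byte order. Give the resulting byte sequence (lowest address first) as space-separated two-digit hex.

Two's complement of -6009104726605250506 in 64 bits: 6009104726605250506 = 0x5364A0E9476D3FCA; invert → 0xAC9B5F16B892C035; add 1 → 0xAC9B5F16B892C036.
Split into bytes (most-significant first): AC 9B 5F 16 B8 92 C0 36.
In little-endian order the low byte comes first in memory.
So at ascending addresses the bytes are 36 C0 92 B8 16 5F 9B AC.

36 C0 92 B8 16 5F 9B AC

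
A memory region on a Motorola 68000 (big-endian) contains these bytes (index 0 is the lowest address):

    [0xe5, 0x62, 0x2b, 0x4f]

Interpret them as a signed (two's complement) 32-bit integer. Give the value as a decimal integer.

Big-endian: lowest address holds the most-significant byte.
The bytes are already most-significant first: 0xE5622B4F.
Top bit is set, so as a signed 32-bit value this is 0xE5622B4F − 2^32 = -446551217.

-446551217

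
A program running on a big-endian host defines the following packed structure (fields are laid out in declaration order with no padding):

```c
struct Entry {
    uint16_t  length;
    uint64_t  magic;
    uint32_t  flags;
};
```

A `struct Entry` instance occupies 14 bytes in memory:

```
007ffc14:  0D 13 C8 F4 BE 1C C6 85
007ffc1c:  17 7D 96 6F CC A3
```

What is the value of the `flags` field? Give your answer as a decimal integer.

2523909283

`flags` follows `length` (2 B), `magic` (8 B), so it starts at offset 2 + 8 = 10 and occupies 4 bytes.
Bytes at offsets 10..13: 96 6F CC A3.
In big-endian order the high byte comes first in memory.
The bytes are already most-significant first: 0x966FCCA3.
0x966FCCA3 = 2523909283.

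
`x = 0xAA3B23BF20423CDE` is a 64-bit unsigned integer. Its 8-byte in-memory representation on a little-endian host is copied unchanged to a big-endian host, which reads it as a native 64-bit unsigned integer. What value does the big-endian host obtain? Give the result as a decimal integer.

16013747083435785130

Stored little-endian, the bytes at ascending addresses are DE 3C 42 20 BF 23 3B AA.
Read back as big-endian, the last byte is least significant, giving 0xDE3C4220BF233BAA.
0xDE3C4220BF233BAA = 16013747083435785130.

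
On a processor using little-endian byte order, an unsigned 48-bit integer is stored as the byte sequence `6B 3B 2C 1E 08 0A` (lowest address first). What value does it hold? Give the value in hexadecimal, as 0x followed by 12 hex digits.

0x0A081E2C3B6B

In little-endian order the low byte comes first in memory.
Reassemble most-significant byte first: 0A 08 1E 2C 3B 6B → 0x0A081E2C3B6B.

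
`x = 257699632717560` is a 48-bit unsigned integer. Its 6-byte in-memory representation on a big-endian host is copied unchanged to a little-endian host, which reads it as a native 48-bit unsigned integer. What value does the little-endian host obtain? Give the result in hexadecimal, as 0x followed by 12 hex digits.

257699632717560 in 48-bit hexadecimal is 0xEA605F111EF8.
Stored big-endian, the bytes at ascending addresses are EA 60 5F 11 1E F8.
Read back as little-endian, the first byte is least significant, giving 0xF81E115F60EA.

0xF81E115F60EA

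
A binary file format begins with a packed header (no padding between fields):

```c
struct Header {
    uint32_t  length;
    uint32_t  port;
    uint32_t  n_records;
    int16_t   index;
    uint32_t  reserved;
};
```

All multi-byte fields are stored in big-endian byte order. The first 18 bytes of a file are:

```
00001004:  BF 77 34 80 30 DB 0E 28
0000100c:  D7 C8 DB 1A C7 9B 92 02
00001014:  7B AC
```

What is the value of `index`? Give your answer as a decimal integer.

-14437

`index` follows `length` (4 B), `port` (4 B), `n_records` (4 B), so it starts at offset 4 + 4 + 4 = 12 and occupies 2 bytes.
Bytes at offsets 12..13: C7 9B.
In big-endian order the high byte comes first in memory.
The bytes are already most-significant first: 0xC79B.
Top bit is set, so as a signed 16-bit value this is 0xC79B − 2^16 = -14437.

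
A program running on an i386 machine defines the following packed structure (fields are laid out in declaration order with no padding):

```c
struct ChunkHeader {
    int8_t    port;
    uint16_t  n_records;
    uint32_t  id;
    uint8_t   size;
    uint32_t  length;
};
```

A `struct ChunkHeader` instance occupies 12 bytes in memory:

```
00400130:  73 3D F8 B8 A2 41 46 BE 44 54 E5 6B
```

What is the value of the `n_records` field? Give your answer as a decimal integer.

63549

`n_records` follows `port` (1 byte), so it starts at byte offset 1 and occupies 2 bytes.
Bytes at offsets 1..2: 3D F8.
Little-endian: lowest address holds the least-significant byte.
Reassemble most-significant byte first: F8 3D → 0xF83D.
0xF83D = 63549.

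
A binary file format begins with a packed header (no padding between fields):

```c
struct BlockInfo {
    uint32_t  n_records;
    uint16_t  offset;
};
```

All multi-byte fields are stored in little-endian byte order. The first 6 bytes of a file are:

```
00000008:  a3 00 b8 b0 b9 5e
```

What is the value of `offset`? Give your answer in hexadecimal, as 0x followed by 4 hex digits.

0x5EB9

`offset` follows `n_records` (4 bytes), so it starts at byte offset 4 and occupies 2 bytes.
Bytes at offsets 4..5: B9 5E.
In little-endian order the low byte comes first in memory.
Reassemble most-significant byte first: 5E B9 → 0x5EB9.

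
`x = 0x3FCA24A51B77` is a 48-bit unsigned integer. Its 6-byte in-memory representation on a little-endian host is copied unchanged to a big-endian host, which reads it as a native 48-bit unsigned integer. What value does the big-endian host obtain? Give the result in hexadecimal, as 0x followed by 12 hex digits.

Stored little-endian, the bytes at ascending addresses are 77 1B A5 24 CA 3F.
Read back as big-endian, the last byte is least significant, giving 0x771BA524CA3F.

0x771BA524CA3F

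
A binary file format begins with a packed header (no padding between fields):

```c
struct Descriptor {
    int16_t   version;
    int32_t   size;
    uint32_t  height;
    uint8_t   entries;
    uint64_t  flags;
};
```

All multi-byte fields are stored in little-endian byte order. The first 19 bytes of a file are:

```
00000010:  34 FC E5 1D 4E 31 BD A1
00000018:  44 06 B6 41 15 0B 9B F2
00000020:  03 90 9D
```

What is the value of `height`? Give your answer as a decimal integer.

`height` follows `version` (2 B), `size` (4 B), so it starts at offset 2 + 4 = 6 and occupies 4 bytes.
Bytes at offsets 6..9: BD A1 44 06.
In little-endian order the low byte comes first in memory.
Reassemble most-significant byte first: 06 44 A1 BD → 0x0644A1BD.
0x0644A1BD = 105161149.

105161149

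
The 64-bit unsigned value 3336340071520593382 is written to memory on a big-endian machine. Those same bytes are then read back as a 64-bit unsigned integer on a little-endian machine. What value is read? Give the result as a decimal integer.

3336340071520593382 in 64-bit hexadecimal is 0x2E4D0F9E4CE2E5E6.
Stored big-endian, the bytes at ascending addresses are 2E 4D 0F 9E 4C E2 E5 E6.
Read back as little-endian, the first byte is least significant, giving 0xE6E5E24C9E0F4D2E.
0xE6E5E24C9E0F4D2E = 16637953217087360302.

16637953217087360302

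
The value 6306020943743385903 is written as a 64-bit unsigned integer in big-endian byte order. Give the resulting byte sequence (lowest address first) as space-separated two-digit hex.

57 83 7C A3 39 FF 81 2F

6306020943743385903 in hexadecimal, padded to 64 bits, is 0x57837CA339FF812F.
Split into bytes (most-significant first): 57 83 7C A3 39 FF 81 2F.
Big-endian: lowest address holds the most-significant byte.
So the memory order matches the most-significant-first order: 57 83 7C A3 39 FF 81 2F.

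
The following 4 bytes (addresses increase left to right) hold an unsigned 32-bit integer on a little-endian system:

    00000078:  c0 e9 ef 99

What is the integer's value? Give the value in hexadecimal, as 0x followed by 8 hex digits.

0x99EFE9C0

Little-endian: lowest address holds the least-significant byte.
Reassemble most-significant byte first: 99 EF E9 C0 → 0x99EFE9C0.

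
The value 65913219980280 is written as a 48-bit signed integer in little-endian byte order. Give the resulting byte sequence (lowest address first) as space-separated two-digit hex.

65913219980280 in hexadecimal, padded to 48 bits, is 0x3BF29E101BF8.
Split into bytes (most-significant first): 3B F2 9E 10 1B F8.
In little-endian order the low byte comes first in memory.
So at ascending addresses the bytes are F8 1B 10 9E F2 3B.

F8 1B 10 9E F2 3B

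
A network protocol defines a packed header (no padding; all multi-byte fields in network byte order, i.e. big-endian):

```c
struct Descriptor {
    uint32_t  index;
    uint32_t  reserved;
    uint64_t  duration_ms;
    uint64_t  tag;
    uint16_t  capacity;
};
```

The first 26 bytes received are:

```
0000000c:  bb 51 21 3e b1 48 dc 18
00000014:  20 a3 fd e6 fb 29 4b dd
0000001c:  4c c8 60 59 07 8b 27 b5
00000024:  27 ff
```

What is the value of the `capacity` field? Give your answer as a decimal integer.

10239

`capacity` follows `index` (4 B), `reserved` (4 B), `duration_ms` (8 B), `tag` (8 B), so it starts at offset 4 + 4 + 8 + 8 = 24 and occupies 2 bytes.
Bytes at offsets 24..25: 27 FF.
Big-endian: lowest address holds the most-significant byte.
The bytes are already most-significant first: 0x27FF.
0x27FF = 10239.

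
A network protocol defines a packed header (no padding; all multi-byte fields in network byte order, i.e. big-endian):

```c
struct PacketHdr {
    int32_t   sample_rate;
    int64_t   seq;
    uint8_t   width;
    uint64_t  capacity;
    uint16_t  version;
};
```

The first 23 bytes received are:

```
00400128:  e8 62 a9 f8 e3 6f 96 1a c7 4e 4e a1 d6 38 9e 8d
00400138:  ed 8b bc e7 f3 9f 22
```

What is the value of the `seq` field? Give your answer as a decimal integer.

-2058261462927913311

`seq` follows `sample_rate` (4 bytes), so it starts at byte offset 4 and occupies 8 bytes.
Bytes at offsets 4..11: E3 6F 96 1A C7 4E 4E A1.
Big-endian: lowest address holds the most-significant byte.
The bytes are already most-significant first: 0xE36F961AC74E4EA1.
Top bit is set, so as a signed 64-bit value this is 0xE36F961AC74E4EA1 − 2^64 = -2058261462927913311.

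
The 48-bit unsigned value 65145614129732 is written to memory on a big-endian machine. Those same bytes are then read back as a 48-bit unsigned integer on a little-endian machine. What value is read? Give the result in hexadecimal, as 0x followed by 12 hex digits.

0x445A30E53F3B

65145614129732 in 48-bit hexadecimal is 0x3B3FE5305A44.
Stored big-endian, the bytes at ascending addresses are 3B 3F E5 30 5A 44.
Read back as little-endian, the first byte is least significant, giving 0x445A30E53F3B.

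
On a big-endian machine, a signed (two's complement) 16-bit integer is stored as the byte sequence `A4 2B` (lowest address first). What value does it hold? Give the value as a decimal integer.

-23509

Big-endian stores the most-significant byte at the lowest address.
The bytes are already most-significant first: 0xA42B.
Top bit is set, so as a signed 16-bit value this is 0xA42B − 2^16 = -23509.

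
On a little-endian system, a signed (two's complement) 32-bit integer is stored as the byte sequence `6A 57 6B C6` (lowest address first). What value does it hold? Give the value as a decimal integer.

Little-endian stores the least-significant byte at the lowest address.
Reassemble most-significant byte first: C6 6B 57 6A → 0xC66B576A.
Top bit is set, so as a signed 32-bit value this is 0xC66B576A − 2^32 = -966043798.

-966043798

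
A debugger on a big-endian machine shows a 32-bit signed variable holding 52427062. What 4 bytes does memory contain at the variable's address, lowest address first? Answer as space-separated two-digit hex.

52427062 in hexadecimal, padded to 32 bits, is 0x031FF936.
Split into bytes (most-significant first): 03 1F F9 36.
In big-endian order the high byte comes first in memory.
So the memory order matches the most-significant-first order: 03 1F F9 36.

03 1F F9 36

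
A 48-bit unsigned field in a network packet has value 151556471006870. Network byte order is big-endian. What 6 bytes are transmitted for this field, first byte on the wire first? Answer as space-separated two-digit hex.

89 D6 FD 9E 26 96

151556471006870 in hexadecimal, padded to 48 bits, is 0x89D6FD9E2696.
Split into bytes (most-significant first): 89 D6 FD 9E 26 96.
In big-endian order the high byte comes first in memory.
So the memory order matches the most-significant-first order: 89 D6 FD 9E 26 96.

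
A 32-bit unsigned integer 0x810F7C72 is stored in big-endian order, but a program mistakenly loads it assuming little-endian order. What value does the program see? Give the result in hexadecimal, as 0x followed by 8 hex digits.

Stored big-endian, the bytes at ascending addresses are 81 0F 7C 72.
Read back as little-endian, the first byte is least significant, giving 0x727C0F81.

0x727C0F81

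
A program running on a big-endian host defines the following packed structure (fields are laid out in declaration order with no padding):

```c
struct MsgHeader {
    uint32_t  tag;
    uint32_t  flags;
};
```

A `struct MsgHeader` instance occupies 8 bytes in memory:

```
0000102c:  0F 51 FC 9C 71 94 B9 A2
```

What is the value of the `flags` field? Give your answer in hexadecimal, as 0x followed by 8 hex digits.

0x7194B9A2

`flags` follows `tag` (4 bytes), so it starts at byte offset 4 and occupies 4 bytes.
Bytes at offsets 4..7: 71 94 B9 A2.
Big-endian stores the most-significant byte at the lowest address.
The bytes are already most-significant first: 0x7194B9A2.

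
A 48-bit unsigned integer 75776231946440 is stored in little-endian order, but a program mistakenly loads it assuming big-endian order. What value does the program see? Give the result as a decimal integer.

75776231946440 in 48-bit hexadecimal is 0x44EB076338C8.
Stored little-endian, the bytes at ascending addresses are C8 38 63 07 EB 44.
Read back as big-endian, the last byte is least significant, giving 0xC8386307EB44.
0xC8386307EB44 = 220144505187140.

220144505187140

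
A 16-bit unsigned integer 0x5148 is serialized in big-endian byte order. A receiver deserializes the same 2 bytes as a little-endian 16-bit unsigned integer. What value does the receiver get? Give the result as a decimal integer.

Stored big-endian, the bytes at ascending addresses are 51 48.
Read back as little-endian, the first byte is least significant, giving 0x4851.
0x4851 = 18513.

18513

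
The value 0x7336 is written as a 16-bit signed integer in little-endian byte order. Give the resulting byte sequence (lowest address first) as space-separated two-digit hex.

36 73

Split into bytes (most-significant first): 73 36.
Little-endian stores the least-significant byte at the lowest address.
So at ascending addresses the bytes are 36 73.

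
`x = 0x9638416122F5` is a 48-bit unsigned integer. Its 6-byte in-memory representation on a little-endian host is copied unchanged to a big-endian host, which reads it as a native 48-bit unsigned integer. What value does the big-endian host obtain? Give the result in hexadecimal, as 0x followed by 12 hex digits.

Stored little-endian, the bytes at ascending addresses are F5 22 61 41 38 96.
Read back as big-endian, the last byte is least significant, giving 0xF52261413896.

0xF52261413896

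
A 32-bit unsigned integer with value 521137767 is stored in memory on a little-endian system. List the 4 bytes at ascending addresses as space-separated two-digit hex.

67 EE 0F 1F

521137767 in hexadecimal, padded to 32 bits, is 0x1F0FEE67.
Split into bytes (most-significant first): 1F 0F EE 67.
Little-endian: lowest address holds the least-significant byte.
So at ascending addresses the bytes are 67 EE 0F 1F.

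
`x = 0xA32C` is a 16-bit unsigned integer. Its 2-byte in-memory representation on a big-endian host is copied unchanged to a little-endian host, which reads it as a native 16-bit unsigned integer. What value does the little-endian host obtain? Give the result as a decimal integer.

Stored big-endian, the bytes at ascending addresses are A3 2C.
Read back as little-endian, the first byte is least significant, giving 0x2CA3.
0x2CA3 = 11427.

11427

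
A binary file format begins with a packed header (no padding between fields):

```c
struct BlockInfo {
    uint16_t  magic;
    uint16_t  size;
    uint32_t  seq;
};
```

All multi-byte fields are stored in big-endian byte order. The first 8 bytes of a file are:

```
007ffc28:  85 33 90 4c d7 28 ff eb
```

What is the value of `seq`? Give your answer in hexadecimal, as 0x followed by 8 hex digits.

0xD728FFEB

`seq` follows `magic` (2 B), `size` (2 B), so it starts at offset 2 + 2 = 4 and occupies 4 bytes.
Bytes at offsets 4..7: D7 28 FF EB.
Big-endian stores the most-significant byte at the lowest address.
The bytes are already most-significant first: 0xD728FFEB.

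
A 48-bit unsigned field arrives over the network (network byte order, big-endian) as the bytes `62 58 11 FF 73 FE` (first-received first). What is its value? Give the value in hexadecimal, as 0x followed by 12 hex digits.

In big-endian order the high byte comes first in memory.
The bytes are already most-significant first: 0x625811FF73FE.

0x625811FF73FE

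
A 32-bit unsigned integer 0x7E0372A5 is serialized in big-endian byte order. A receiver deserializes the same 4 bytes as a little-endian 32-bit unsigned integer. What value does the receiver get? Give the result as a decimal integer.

2775712638

Stored big-endian, the bytes at ascending addresses are 7E 03 72 A5.
Read back as little-endian, the first byte is least significant, giving 0xA572037E.
0xA572037E = 2775712638.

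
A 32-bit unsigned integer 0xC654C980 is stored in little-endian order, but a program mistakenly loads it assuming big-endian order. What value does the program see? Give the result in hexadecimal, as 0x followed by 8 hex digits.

0x80C954C6

Stored little-endian, the bytes at ascending addresses are 80 C9 54 C6.
Read back as big-endian, the last byte is least significant, giving 0x80C954C6.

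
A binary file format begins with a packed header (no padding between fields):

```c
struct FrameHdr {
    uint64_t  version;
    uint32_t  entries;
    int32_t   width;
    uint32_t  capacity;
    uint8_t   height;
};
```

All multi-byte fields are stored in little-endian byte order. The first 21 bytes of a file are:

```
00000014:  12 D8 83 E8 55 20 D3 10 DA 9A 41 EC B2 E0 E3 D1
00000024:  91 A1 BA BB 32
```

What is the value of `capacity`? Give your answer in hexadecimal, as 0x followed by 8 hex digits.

`capacity` follows `version` (8 B), `entries` (4 B), `width` (4 B), so it starts at offset 8 + 4 + 4 = 16 and occupies 4 bytes.
Bytes at offsets 16..19: 91 A1 BA BB.
Little-endian: lowest address holds the least-significant byte.
Reassemble most-significant byte first: BB BA A1 91 → 0xBBBAA191.

0xBBBAA191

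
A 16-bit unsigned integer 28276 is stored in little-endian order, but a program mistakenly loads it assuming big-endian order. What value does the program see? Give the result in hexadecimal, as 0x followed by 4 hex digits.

28276 in 16-bit hexadecimal is 0x6E74.
Stored little-endian, the bytes at ascending addresses are 74 6E.
Read back as big-endian, the last byte is least significant, giving 0x746E.

0x746E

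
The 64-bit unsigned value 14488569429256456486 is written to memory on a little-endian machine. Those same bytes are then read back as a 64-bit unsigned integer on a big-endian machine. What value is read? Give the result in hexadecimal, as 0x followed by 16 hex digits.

0x26496AD621BD11C9

14488569429256456486 in 64-bit hexadecimal is 0xC911BD21D66A4926.
Stored little-endian, the bytes at ascending addresses are 26 49 6A D6 21 BD 11 C9.
Read back as big-endian, the last byte is least significant, giving 0x26496AD621BD11C9.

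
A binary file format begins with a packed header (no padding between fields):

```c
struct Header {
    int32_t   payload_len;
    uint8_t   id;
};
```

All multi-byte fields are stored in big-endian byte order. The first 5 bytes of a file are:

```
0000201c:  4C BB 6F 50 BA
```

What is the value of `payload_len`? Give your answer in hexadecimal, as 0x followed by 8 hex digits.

`payload_len` is the first field, at byte offset 0, occupying 4 bytes.
Bytes at offsets 0..3: 4C BB 6F 50.
Big-endian: lowest address holds the most-significant byte.
The bytes are already most-significant first: 0x4CBB6F50.

0x4CBB6F50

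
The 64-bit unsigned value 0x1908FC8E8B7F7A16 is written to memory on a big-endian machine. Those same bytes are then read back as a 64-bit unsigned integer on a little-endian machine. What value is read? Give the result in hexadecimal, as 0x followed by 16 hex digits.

Stored big-endian, the bytes at ascending addresses are 19 08 FC 8E 8B 7F 7A 16.
Read back as little-endian, the first byte is least significant, giving 0x167A7F8B8EFC0819.

0x167A7F8B8EFC0819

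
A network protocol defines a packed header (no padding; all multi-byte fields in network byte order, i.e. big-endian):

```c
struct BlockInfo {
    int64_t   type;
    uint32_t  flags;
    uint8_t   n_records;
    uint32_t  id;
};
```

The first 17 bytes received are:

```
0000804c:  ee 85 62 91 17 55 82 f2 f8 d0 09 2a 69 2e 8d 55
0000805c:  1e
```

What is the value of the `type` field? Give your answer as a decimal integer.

-1259492145478925582

`type` is the first field, at byte offset 0, occupying 8 bytes.
Bytes at offsets 0..7: EE 85 62 91 17 55 82 F2.
Big-endian stores the most-significant byte at the lowest address.
The bytes are already most-significant first: 0xEE856291175582F2.
Top bit is set, so as a signed 64-bit value this is 0xEE856291175582F2 − 2^64 = -1259492145478925582.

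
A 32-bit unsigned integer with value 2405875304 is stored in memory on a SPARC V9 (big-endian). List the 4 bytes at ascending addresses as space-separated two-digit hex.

2405875304 in hexadecimal, padded to 32 bits, is 0x8F66BE68.
Split into bytes (most-significant first): 8F 66 BE 68.
Big-endian stores the most-significant byte at the lowest address.
So the memory order matches the most-significant-first order: 8F 66 BE 68.

8F 66 BE 68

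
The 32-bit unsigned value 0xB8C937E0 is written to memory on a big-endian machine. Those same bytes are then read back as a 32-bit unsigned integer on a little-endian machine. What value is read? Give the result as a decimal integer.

3761752504

Stored big-endian, the bytes at ascending addresses are B8 C9 37 E0.
Read back as little-endian, the first byte is least significant, giving 0xE037C9B8.
0xE037C9B8 = 3761752504.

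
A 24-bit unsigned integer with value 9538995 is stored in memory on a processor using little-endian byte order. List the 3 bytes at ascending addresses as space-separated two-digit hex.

9538995 in hexadecimal, padded to 24 bits, is 0x918DB3.
Split into bytes (most-significant first): 91 8D B3.
Little-endian stores the least-significant byte at the lowest address.
So at ascending addresses the bytes are B3 8D 91.

B3 8D 91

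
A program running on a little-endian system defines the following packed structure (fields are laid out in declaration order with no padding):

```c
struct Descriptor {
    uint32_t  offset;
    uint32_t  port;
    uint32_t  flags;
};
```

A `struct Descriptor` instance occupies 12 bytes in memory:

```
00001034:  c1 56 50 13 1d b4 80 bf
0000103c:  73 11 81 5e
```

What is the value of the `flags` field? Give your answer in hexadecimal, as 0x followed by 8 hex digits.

0x5E811173

`flags` follows `offset` (4 B), `port` (4 B), so it starts at offset 4 + 4 = 8 and occupies 4 bytes.
Bytes at offsets 8..11: 73 11 81 5E.
Little-endian stores the least-significant byte at the lowest address.
Reassemble most-significant byte first: 5E 81 11 73 → 0x5E811173.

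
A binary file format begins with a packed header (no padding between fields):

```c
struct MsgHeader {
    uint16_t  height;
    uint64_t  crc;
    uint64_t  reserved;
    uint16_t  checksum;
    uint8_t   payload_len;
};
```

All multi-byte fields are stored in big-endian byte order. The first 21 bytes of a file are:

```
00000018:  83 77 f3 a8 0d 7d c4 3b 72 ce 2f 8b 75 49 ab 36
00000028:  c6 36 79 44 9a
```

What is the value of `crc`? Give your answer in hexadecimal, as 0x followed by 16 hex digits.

`crc` follows `height` (2 bytes), so it starts at byte offset 2 and occupies 8 bytes.
Bytes at offsets 2..9: F3 A8 0D 7D C4 3B 72 CE.
Big-endian: lowest address holds the most-significant byte.
The bytes are already most-significant first: 0xF3A80D7DC43B72CE.

0xF3A80D7DC43B72CE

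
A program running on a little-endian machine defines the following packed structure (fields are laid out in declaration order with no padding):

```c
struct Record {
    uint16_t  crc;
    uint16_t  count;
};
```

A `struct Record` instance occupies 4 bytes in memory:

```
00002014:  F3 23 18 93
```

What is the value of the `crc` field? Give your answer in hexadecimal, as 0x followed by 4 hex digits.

`crc` is the first field, at byte offset 0, occupying 2 bytes.
Bytes at offsets 0..1: F3 23.
Little-endian stores the least-significant byte at the lowest address.
Reassemble most-significant byte first: 23 F3 → 0x23F3.

0x23F3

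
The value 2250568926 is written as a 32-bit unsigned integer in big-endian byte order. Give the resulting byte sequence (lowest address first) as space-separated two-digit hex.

2250568926 in hexadecimal, padded to 32 bits, is 0x8624F4DE.
Split into bytes (most-significant first): 86 24 F4 DE.
Big-endian stores the most-significant byte at the lowest address.
So the memory order matches the most-significant-first order: 86 24 F4 DE.

86 24 F4 DE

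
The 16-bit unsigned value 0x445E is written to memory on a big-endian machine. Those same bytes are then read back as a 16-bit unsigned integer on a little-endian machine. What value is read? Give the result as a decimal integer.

24132

Stored big-endian, the bytes at ascending addresses are 44 5E.
Read back as little-endian, the first byte is least significant, giving 0x5E44.
0x5E44 = 24132.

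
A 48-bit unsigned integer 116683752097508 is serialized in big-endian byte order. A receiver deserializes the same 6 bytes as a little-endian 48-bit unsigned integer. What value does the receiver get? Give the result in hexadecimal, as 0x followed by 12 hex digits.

0xE446988D1F6A

116683752097508 in 48-bit hexadecimal is 0x6A1F8D9846E4.
Stored big-endian, the bytes at ascending addresses are 6A 1F 8D 98 46 E4.
Read back as little-endian, the first byte is least significant, giving 0xE446988D1F6A.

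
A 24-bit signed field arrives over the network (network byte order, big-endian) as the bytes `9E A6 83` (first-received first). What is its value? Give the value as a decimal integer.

-6379901

Big-endian: lowest address holds the most-significant byte.
The bytes are already most-significant first: 0x9EA683.
Top bit is set, so as a signed 24-bit value this is 0x9EA683 − 2^24 = -6379901.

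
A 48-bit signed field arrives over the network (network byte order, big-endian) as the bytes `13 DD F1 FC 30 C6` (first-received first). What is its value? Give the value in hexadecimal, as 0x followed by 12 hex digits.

Big-endian stores the most-significant byte at the lowest address.
The bytes are already most-significant first: 0x13DDF1FC30C6.

0x13DDF1FC30C6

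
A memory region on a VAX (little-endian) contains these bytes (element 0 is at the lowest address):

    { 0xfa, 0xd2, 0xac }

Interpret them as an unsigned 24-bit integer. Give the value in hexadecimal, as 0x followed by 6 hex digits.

0xACD2FA

Little-endian stores the least-significant byte at the lowest address.
Reassemble most-significant byte first: AC D2 FA → 0xACD2FA.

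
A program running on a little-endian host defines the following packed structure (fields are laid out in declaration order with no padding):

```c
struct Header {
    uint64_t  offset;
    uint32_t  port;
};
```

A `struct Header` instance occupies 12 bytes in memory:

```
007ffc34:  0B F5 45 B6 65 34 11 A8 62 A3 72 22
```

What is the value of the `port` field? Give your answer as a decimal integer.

577938274

`port` follows `offset` (8 bytes), so it starts at byte offset 8 and occupies 4 bytes.
Bytes at offsets 8..11: 62 A3 72 22.
Little-endian stores the least-significant byte at the lowest address.
Reassemble most-significant byte first: 22 72 A3 62 → 0x2272A362.
0x2272A362 = 577938274.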